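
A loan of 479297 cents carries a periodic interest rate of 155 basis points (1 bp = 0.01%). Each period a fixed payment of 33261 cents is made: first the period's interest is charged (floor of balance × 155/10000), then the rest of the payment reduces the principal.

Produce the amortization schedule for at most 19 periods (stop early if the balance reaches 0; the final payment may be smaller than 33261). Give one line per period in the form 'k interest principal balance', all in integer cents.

1 7429 25832 453465
2 7028 26233 427232
3 6622 26639 400593
4 6209 27052 373541
5 5789 27472 346069
6 5364 27897 318172
7 4931 28330 289842
8 4492 28769 261073
9 4046 29215 231858
10 3593 29668 202190
11 3133 30128 172062
12 2666 30595 141467
13 2192 31069 110398
14 1711 31550 78848
15 1222 32039 46809
16 725 32536 14273
17 221 14273 0

1. interest=⌊479297·155/10000⌋=7429; principal=33261-7429=25832; balance=479297-25832=453465
2. interest=⌊453465·155/10000⌋=7028; principal=33261-7028=26233; balance=453465-26233=427232
3. interest=⌊427232·155/10000⌋=6622; principal=33261-6622=26639; balance=427232-26639=400593
4. interest=⌊400593·155/10000⌋=6209; principal=33261-6209=27052; balance=400593-27052=373541
5. interest=⌊373541·155/10000⌋=5789; principal=33261-5789=27472; balance=373541-27472=346069
6. interest=⌊346069·155/10000⌋=5364; principal=33261-5364=27897; balance=346069-27897=318172
7. interest=⌊318172·155/10000⌋=4931; principal=33261-4931=28330; balance=318172-28330=289842
8. interest=⌊289842·155/10000⌋=4492; principal=33261-4492=28769; balance=289842-28769=261073
9. interest=⌊261073·155/10000⌋=4046; principal=33261-4046=29215; balance=261073-29215=231858
10. interest=⌊231858·155/10000⌋=3593; principal=33261-3593=29668; balance=231858-29668=202190
11. interest=⌊202190·155/10000⌋=3133; principal=33261-3133=30128; balance=202190-30128=172062
12. interest=⌊172062·155/10000⌋=2666; principal=33261-2666=30595; balance=172062-30595=141467
13. interest=⌊141467·155/10000⌋=2192; principal=33261-2192=31069; balance=141467-31069=110398
14. interest=⌊110398·155/10000⌋=1711; principal=33261-1711=31550; balance=110398-31550=78848
15. interest=⌊78848·155/10000⌋=1222; principal=33261-1222=32039; balance=78848-32039=46809
16. interest=⌊46809·155/10000⌋=725; principal=33261-725=32536; balance=46809-32536=14273
17. interest=⌊14273·155/10000⌋=221; principal=min(33261-221,14273)=14273; balance=14273-14273=0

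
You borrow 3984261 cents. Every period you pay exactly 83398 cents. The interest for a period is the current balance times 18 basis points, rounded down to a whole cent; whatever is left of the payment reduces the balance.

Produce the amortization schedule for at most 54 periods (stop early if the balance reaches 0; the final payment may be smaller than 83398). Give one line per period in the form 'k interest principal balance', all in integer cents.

1. interest=⌊3984261·18/10000⌋=7171; principal=83398-7171=76227; balance=3984261-76227=3908034
2. interest=⌊3908034·18/10000⌋=7034; principal=83398-7034=76364; balance=3908034-76364=3831670
3. interest=⌊3831670·18/10000⌋=6897; principal=83398-6897=76501; balance=3831670-76501=3755169
4. interest=⌊3755169·18/10000⌋=6759; principal=83398-6759=76639; balance=3755169-76639=3678530
5. interest=⌊3678530·18/10000⌋=6621; principal=83398-6621=76777; balance=3678530-76777=3601753
6. interest=⌊3601753·18/10000⌋=6483; principal=83398-6483=76915; balance=3601753-76915=3524838
7. interest=⌊3524838·18/10000⌋=6344; principal=83398-6344=77054; balance=3524838-77054=3447784
8. interest=⌊3447784·18/10000⌋=6206; principal=83398-6206=77192; balance=3447784-77192=3370592
9. interest=⌊3370592·18/10000⌋=6067; principal=83398-6067=77331; balance=3370592-77331=3293261
10. interest=⌊3293261·18/10000⌋=5927; principal=83398-5927=77471; balance=3293261-77471=3215790
11. interest=⌊3215790·18/10000⌋=5788; principal=83398-5788=77610; balance=3215790-77610=3138180
12. interest=⌊3138180·18/10000⌋=5648; principal=83398-5648=77750; balance=3138180-77750=3060430
13. interest=⌊3060430·18/10000⌋=5508; principal=83398-5508=77890; balance=3060430-77890=2982540
14. interest=⌊2982540·18/10000⌋=5368; principal=83398-5368=78030; balance=2982540-78030=2904510
15. interest=⌊2904510·18/10000⌋=5228; principal=83398-5228=78170; balance=2904510-78170=2826340
16. interest=⌊2826340·18/10000⌋=5087; principal=83398-5087=78311; balance=2826340-78311=2748029
17. interest=⌊2748029·18/10000⌋=4946; principal=83398-4946=78452; balance=2748029-78452=2669577
18. interest=⌊2669577·18/10000⌋=4805; principal=83398-4805=78593; balance=2669577-78593=2590984
19. interest=⌊2590984·18/10000⌋=4663; principal=83398-4663=78735; balance=2590984-78735=2512249
20. interest=⌊2512249·18/10000⌋=4522; principal=83398-4522=78876; balance=2512249-78876=2433373
21. interest=⌊2433373·18/10000⌋=4380; principal=83398-4380=79018; balance=2433373-79018=2354355
22. interest=⌊2354355·18/10000⌋=4237; principal=83398-4237=79161; balance=2354355-79161=2275194
23. interest=⌊2275194·18/10000⌋=4095; principal=83398-4095=79303; balance=2275194-79303=2195891
24. interest=⌊2195891·18/10000⌋=3952; principal=83398-3952=79446; balance=2195891-79446=2116445
25. interest=⌊2116445·18/10000⌋=3809; principal=83398-3809=79589; balance=2116445-79589=2036856
26. interest=⌊2036856·18/10000⌋=3666; principal=83398-3666=79732; balance=2036856-79732=1957124
27. interest=⌊1957124·18/10000⌋=3522; principal=83398-3522=79876; balance=1957124-79876=1877248
28. interest=⌊1877248·18/10000⌋=3379; principal=83398-3379=80019; balance=1877248-80019=1797229
29. interest=⌊1797229·18/10000⌋=3235; principal=83398-3235=80163; balance=1797229-80163=1717066
30. interest=⌊1717066·18/10000⌋=3090; principal=83398-3090=80308; balance=1717066-80308=1636758
31. interest=⌊1636758·18/10000⌋=2946; principal=83398-2946=80452; balance=1636758-80452=1556306
32. interest=⌊1556306·18/10000⌋=2801; principal=83398-2801=80597; balance=1556306-80597=1475709
33. interest=⌊1475709·18/10000⌋=2656; principal=83398-2656=80742; balance=1475709-80742=1394967
34. interest=⌊1394967·18/10000⌋=2510; principal=83398-2510=80888; balance=1394967-80888=1314079
35. interest=⌊1314079·18/10000⌋=2365; principal=83398-2365=81033; balance=1314079-81033=1233046
36. interest=⌊1233046·18/10000⌋=2219; principal=83398-2219=81179; balance=1233046-81179=1151867
37. interest=⌊1151867·18/10000⌋=2073; principal=83398-2073=81325; balance=1151867-81325=1070542
38. interest=⌊1070542·18/10000⌋=1926; principal=83398-1926=81472; balance=1070542-81472=989070
39. interest=⌊989070·18/10000⌋=1780; principal=83398-1780=81618; balance=989070-81618=907452
40. interest=⌊907452·18/10000⌋=1633; principal=83398-1633=81765; balance=907452-81765=825687
41. interest=⌊825687·18/10000⌋=1486; principal=83398-1486=81912; balance=825687-81912=743775
42. interest=⌊743775·18/10000⌋=1338; principal=83398-1338=82060; balance=743775-82060=661715
43. interest=⌊661715·18/10000⌋=1191; principal=83398-1191=82207; balance=661715-82207=579508
44. interest=⌊579508·18/10000⌋=1043; principal=83398-1043=82355; balance=579508-82355=497153
45. interest=⌊497153·18/10000⌋=894; principal=83398-894=82504; balance=497153-82504=414649
46. interest=⌊414649·18/10000⌋=746; principal=83398-746=82652; balance=414649-82652=331997
47. interest=⌊331997·18/10000⌋=597; principal=83398-597=82801; balance=331997-82801=249196
48. interest=⌊249196·18/10000⌋=448; principal=83398-448=82950; balance=249196-82950=166246
49. interest=⌊166246·18/10000⌋=299; principal=83398-299=83099; balance=166246-83099=83147
50. interest=⌊83147·18/10000⌋=149; principal=min(83398-149,83147)=83147; balance=83147-83147=0

1 7171 76227 3908034
2 7034 76364 3831670
3 6897 76501 3755169
4 6759 76639 3678530
5 6621 76777 3601753
6 6483 76915 3524838
7 6344 77054 3447784
8 6206 77192 3370592
9 6067 77331 3293261
10 5927 77471 3215790
11 5788 77610 3138180
12 5648 77750 3060430
13 5508 77890 2982540
14 5368 78030 2904510
15 5228 78170 2826340
16 5087 78311 2748029
17 4946 78452 2669577
18 4805 78593 2590984
19 4663 78735 2512249
20 4522 78876 2433373
21 4380 79018 2354355
22 4237 79161 2275194
23 4095 79303 2195891
24 3952 79446 2116445
25 3809 79589 2036856
26 3666 79732 1957124
27 3522 79876 1877248
28 3379 80019 1797229
29 3235 80163 1717066
30 3090 80308 1636758
31 2946 80452 1556306
32 2801 80597 1475709
33 2656 80742 1394967
34 2510 80888 1314079
35 2365 81033 1233046
36 2219 81179 1151867
37 2073 81325 1070542
38 1926 81472 989070
39 1780 81618 907452
40 1633 81765 825687
41 1486 81912 743775
42 1338 82060 661715
43 1191 82207 579508
44 1043 82355 497153
45 894 82504 414649
46 746 82652 331997
47 597 82801 249196
48 448 82950 166246
49 299 83099 83147
50 149 83147 0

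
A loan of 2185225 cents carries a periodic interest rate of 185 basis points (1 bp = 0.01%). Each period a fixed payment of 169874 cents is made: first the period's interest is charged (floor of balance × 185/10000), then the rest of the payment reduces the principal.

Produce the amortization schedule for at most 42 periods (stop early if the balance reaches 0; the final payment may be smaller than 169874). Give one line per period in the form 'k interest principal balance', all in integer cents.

1 40426 129448 2055777
2 38031 131843 1923934
3 35592 134282 1789652
4 33108 136766 1652886
5 30578 139296 1513590
6 28001 141873 1371717
7 25376 144498 1227219
8 22703 147171 1080048
9 19980 149894 930154
10 17207 152667 777487
11 14383 155491 621996
12 11506 158368 463628
13 8577 161297 302331
14 5593 164281 138050
15 2553 138050 0

1. interest=⌊2185225·185/10000⌋=40426; principal=169874-40426=129448; balance=2185225-129448=2055777
2. interest=⌊2055777·185/10000⌋=38031; principal=169874-38031=131843; balance=2055777-131843=1923934
3. interest=⌊1923934·185/10000⌋=35592; principal=169874-35592=134282; balance=1923934-134282=1789652
4. interest=⌊1789652·185/10000⌋=33108; principal=169874-33108=136766; balance=1789652-136766=1652886
5. interest=⌊1652886·185/10000⌋=30578; principal=169874-30578=139296; balance=1652886-139296=1513590
6. interest=⌊1513590·185/10000⌋=28001; principal=169874-28001=141873; balance=1513590-141873=1371717
7. interest=⌊1371717·185/10000⌋=25376; principal=169874-25376=144498; balance=1371717-144498=1227219
8. interest=⌊1227219·185/10000⌋=22703; principal=169874-22703=147171; balance=1227219-147171=1080048
9. interest=⌊1080048·185/10000⌋=19980; principal=169874-19980=149894; balance=1080048-149894=930154
10. interest=⌊930154·185/10000⌋=17207; principal=169874-17207=152667; balance=930154-152667=777487
11. interest=⌊777487·185/10000⌋=14383; principal=169874-14383=155491; balance=777487-155491=621996
12. interest=⌊621996·185/10000⌋=11506; principal=169874-11506=158368; balance=621996-158368=463628
13. interest=⌊463628·185/10000⌋=8577; principal=169874-8577=161297; balance=463628-161297=302331
14. interest=⌊302331·185/10000⌋=5593; principal=169874-5593=164281; balance=302331-164281=138050
15. interest=⌊138050·185/10000⌋=2553; principal=min(169874-2553,138050)=138050; balance=138050-138050=0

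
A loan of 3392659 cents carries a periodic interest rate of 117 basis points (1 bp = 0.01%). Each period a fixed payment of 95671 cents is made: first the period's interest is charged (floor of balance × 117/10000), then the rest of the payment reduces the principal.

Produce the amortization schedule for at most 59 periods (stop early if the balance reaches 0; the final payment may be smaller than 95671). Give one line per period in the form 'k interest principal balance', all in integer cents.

1. interest=⌊3392659·117/10000⌋=39694; principal=95671-39694=55977; balance=3392659-55977=3336682
2. interest=⌊3336682·117/10000⌋=39039; principal=95671-39039=56632; balance=3336682-56632=3280050
3. interest=⌊3280050·117/10000⌋=38376; principal=95671-38376=57295; balance=3280050-57295=3222755
4. interest=⌊3222755·117/10000⌋=37706; principal=95671-37706=57965; balance=3222755-57965=3164790
5. interest=⌊3164790·117/10000⌋=37028; principal=95671-37028=58643; balance=3164790-58643=3106147
6. interest=⌊3106147·117/10000⌋=36341; principal=95671-36341=59330; balance=3106147-59330=3046817
7. interest=⌊3046817·117/10000⌋=35647; principal=95671-35647=60024; balance=3046817-60024=2986793
8. interest=⌊2986793·117/10000⌋=34945; principal=95671-34945=60726; balance=2986793-60726=2926067
9. interest=⌊2926067·117/10000⌋=34234; principal=95671-34234=61437; balance=2926067-61437=2864630
10. interest=⌊2864630·117/10000⌋=33516; principal=95671-33516=62155; balance=2864630-62155=2802475
11. interest=⌊2802475·117/10000⌋=32788; principal=95671-32788=62883; balance=2802475-62883=2739592
12. interest=⌊2739592·117/10000⌋=32053; principal=95671-32053=63618; balance=2739592-63618=2675974
13. interest=⌊2675974·117/10000⌋=31308; principal=95671-31308=64363; balance=2675974-64363=2611611
14. interest=⌊2611611·117/10000⌋=30555; principal=95671-30555=65116; balance=2611611-65116=2546495
15. interest=⌊2546495·117/10000⌋=29793; principal=95671-29793=65878; balance=2546495-65878=2480617
16. interest=⌊2480617·117/10000⌋=29023; principal=95671-29023=66648; balance=2480617-66648=2413969
17. interest=⌊2413969·117/10000⌋=28243; principal=95671-28243=67428; balance=2413969-67428=2346541
18. interest=⌊2346541·117/10000⌋=27454; principal=95671-27454=68217; balance=2346541-68217=2278324
19. interest=⌊2278324·117/10000⌋=26656; principal=95671-26656=69015; balance=2278324-69015=2209309
20. interest=⌊2209309·117/10000⌋=25848; principal=95671-25848=69823; balance=2209309-69823=2139486
21. interest=⌊2139486·117/10000⌋=25031; principal=95671-25031=70640; balance=2139486-70640=2068846
22. interest=⌊2068846·117/10000⌋=24205; principal=95671-24205=71466; balance=2068846-71466=1997380
23. interest=⌊1997380·117/10000⌋=23369; principal=95671-23369=72302; balance=1997380-72302=1925078
24. interest=⌊1925078·117/10000⌋=22523; principal=95671-22523=73148; balance=1925078-73148=1851930
25. interest=⌊1851930·117/10000⌋=21667; principal=95671-21667=74004; balance=1851930-74004=1777926
26. interest=⌊1777926·117/10000⌋=20801; principal=95671-20801=74870; balance=1777926-74870=1703056
27. interest=⌊1703056·117/10000⌋=19925; principal=95671-19925=75746; balance=1703056-75746=1627310
28. interest=⌊1627310·117/10000⌋=19039; principal=95671-19039=76632; balance=1627310-76632=1550678
29. interest=⌊1550678·117/10000⌋=18142; principal=95671-18142=77529; balance=1550678-77529=1473149
30. interest=⌊1473149·117/10000⌋=17235; principal=95671-17235=78436; balance=1473149-78436=1394713
31. interest=⌊1394713·117/10000⌋=16318; principal=95671-16318=79353; balance=1394713-79353=1315360
32. interest=⌊1315360·117/10000⌋=15389; principal=95671-15389=80282; balance=1315360-80282=1235078
33. interest=⌊1235078·117/10000⌋=14450; principal=95671-14450=81221; balance=1235078-81221=1153857
34. interest=⌊1153857·117/10000⌋=13500; principal=95671-13500=82171; balance=1153857-82171=1071686
35. interest=⌊1071686·117/10000⌋=12538; principal=95671-12538=83133; balance=1071686-83133=988553
36. interest=⌊988553·117/10000⌋=11566; principal=95671-11566=84105; balance=988553-84105=904448
37. interest=⌊904448·117/10000⌋=10582; principal=95671-10582=85089; balance=904448-85089=819359
38. interest=⌊819359·117/10000⌋=9586; principal=95671-9586=86085; balance=819359-86085=733274
39. interest=⌊733274·117/10000⌋=8579; principal=95671-8579=87092; balance=733274-87092=646182
40. interest=⌊646182·117/10000⌋=7560; principal=95671-7560=88111; balance=646182-88111=558071
41. interest=⌊558071·117/10000⌋=6529; principal=95671-6529=89142; balance=558071-89142=468929
42. interest=⌊468929·117/10000⌋=5486; principal=95671-5486=90185; balance=468929-90185=378744
43. interest=⌊378744·117/10000⌋=4431; principal=95671-4431=91240; balance=378744-91240=287504
44. interest=⌊287504·117/10000⌋=3363; principal=95671-3363=92308; balance=287504-92308=195196
45. interest=⌊195196·117/10000⌋=2283; principal=95671-2283=93388; balance=195196-93388=101808
46. interest=⌊101808·117/10000⌋=1191; principal=95671-1191=94480; balance=101808-94480=7328
47. interest=⌊7328·117/10000⌋=85; principal=min(95671-85,7328)=7328; balance=7328-7328=0

1 39694 55977 3336682
2 39039 56632 3280050
3 38376 57295 3222755
4 37706 57965 3164790
5 37028 58643 3106147
6 36341 59330 3046817
7 35647 60024 2986793
8 34945 60726 2926067
9 34234 61437 2864630
10 33516 62155 2802475
11 32788 62883 2739592
12 32053 63618 2675974
13 31308 64363 2611611
14 30555 65116 2546495
15 29793 65878 2480617
16 29023 66648 2413969
17 28243 67428 2346541
18 27454 68217 2278324
19 26656 69015 2209309
20 25848 69823 2139486
21 25031 70640 2068846
22 24205 71466 1997380
23 23369 72302 1925078
24 22523 73148 1851930
25 21667 74004 1777926
26 20801 74870 1703056
27 19925 75746 1627310
28 19039 76632 1550678
29 18142 77529 1473149
30 17235 78436 1394713
31 16318 79353 1315360
32 15389 80282 1235078
33 14450 81221 1153857
34 13500 82171 1071686
35 12538 83133 988553
36 11566 84105 904448
37 10582 85089 819359
38 9586 86085 733274
39 8579 87092 646182
40 7560 88111 558071
41 6529 89142 468929
42 5486 90185 378744
43 4431 91240 287504
44 3363 92308 195196
45 2283 93388 101808
46 1191 94480 7328
47 85 7328 0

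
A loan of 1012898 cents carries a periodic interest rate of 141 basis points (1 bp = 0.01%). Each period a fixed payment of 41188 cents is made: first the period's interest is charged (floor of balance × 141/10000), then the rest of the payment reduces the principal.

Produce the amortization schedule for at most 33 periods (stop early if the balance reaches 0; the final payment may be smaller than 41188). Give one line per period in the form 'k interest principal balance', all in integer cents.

1. interest=⌊1012898·141/10000⌋=14281; principal=41188-14281=26907; balance=1012898-26907=985991
2. interest=⌊985991·141/10000⌋=13902; principal=41188-13902=27286; balance=985991-27286=958705
3. interest=⌊958705·141/10000⌋=13517; principal=41188-13517=27671; balance=958705-27671=931034
4. interest=⌊931034·141/10000⌋=13127; principal=41188-13127=28061; balance=931034-28061=902973
5. interest=⌊902973·141/10000⌋=12731; principal=41188-12731=28457; balance=902973-28457=874516
6. interest=⌊874516·141/10000⌋=12330; principal=41188-12330=28858; balance=874516-28858=845658
7. interest=⌊845658·141/10000⌋=11923; principal=41188-11923=29265; balance=845658-29265=816393
8. interest=⌊816393·141/10000⌋=11511; principal=41188-11511=29677; balance=816393-29677=786716
9. interest=⌊786716·141/10000⌋=11092; principal=41188-11092=30096; balance=786716-30096=756620
10. interest=⌊756620·141/10000⌋=10668; principal=41188-10668=30520; balance=756620-30520=726100
11. interest=⌊726100·141/10000⌋=10238; principal=41188-10238=30950; balance=726100-30950=695150
12. interest=⌊695150·141/10000⌋=9801; principal=41188-9801=31387; balance=695150-31387=663763
13. interest=⌊663763·141/10000⌋=9359; principal=41188-9359=31829; balance=663763-31829=631934
14. interest=⌊631934·141/10000⌋=8910; principal=41188-8910=32278; balance=631934-32278=599656
15. interest=⌊599656·141/10000⌋=8455; principal=41188-8455=32733; balance=599656-32733=566923
16. interest=⌊566923·141/10000⌋=7993; principal=41188-7993=33195; balance=566923-33195=533728
17. interest=⌊533728·141/10000⌋=7525; principal=41188-7525=33663; balance=533728-33663=500065
18. interest=⌊500065·141/10000⌋=7050; principal=41188-7050=34138; balance=500065-34138=465927
19. interest=⌊465927·141/10000⌋=6569; principal=41188-6569=34619; balance=465927-34619=431308
20. interest=⌊431308·141/10000⌋=6081; principal=41188-6081=35107; balance=431308-35107=396201
21. interest=⌊396201·141/10000⌋=5586; principal=41188-5586=35602; balance=396201-35602=360599
22. interest=⌊360599·141/10000⌋=5084; principal=41188-5084=36104; balance=360599-36104=324495
23. interest=⌊324495·141/10000⌋=4575; principal=41188-4575=36613; balance=324495-36613=287882
24. interest=⌊287882·141/10000⌋=4059; principal=41188-4059=37129; balance=287882-37129=250753
25. interest=⌊250753·141/10000⌋=3535; principal=41188-3535=37653; balance=250753-37653=213100
26. interest=⌊213100·141/10000⌋=3004; principal=41188-3004=38184; balance=213100-38184=174916
27. interest=⌊174916·141/10000⌋=2466; principal=41188-2466=38722; balance=174916-38722=136194
28. interest=⌊136194·141/10000⌋=1920; principal=41188-1920=39268; balance=136194-39268=96926
29. interest=⌊96926·141/10000⌋=1366; principal=41188-1366=39822; balance=96926-39822=57104
30. interest=⌊57104·141/10000⌋=805; principal=41188-805=40383; balance=57104-40383=16721
31. interest=⌊16721·141/10000⌋=235; principal=min(41188-235,16721)=16721; balance=16721-16721=0

1 14281 26907 985991
2 13902 27286 958705
3 13517 27671 931034
4 13127 28061 902973
5 12731 28457 874516
6 12330 28858 845658
7 11923 29265 816393
8 11511 29677 786716
9 11092 30096 756620
10 10668 30520 726100
11 10238 30950 695150
12 9801 31387 663763
13 9359 31829 631934
14 8910 32278 599656
15 8455 32733 566923
16 7993 33195 533728
17 7525 33663 500065
18 7050 34138 465927
19 6569 34619 431308
20 6081 35107 396201
21 5586 35602 360599
22 5084 36104 324495
23 4575 36613 287882
24 4059 37129 250753
25 3535 37653 213100
26 3004 38184 174916
27 2466 38722 136194
28 1920 39268 96926
29 1366 39822 57104
30 805 40383 16721
31 235 16721 0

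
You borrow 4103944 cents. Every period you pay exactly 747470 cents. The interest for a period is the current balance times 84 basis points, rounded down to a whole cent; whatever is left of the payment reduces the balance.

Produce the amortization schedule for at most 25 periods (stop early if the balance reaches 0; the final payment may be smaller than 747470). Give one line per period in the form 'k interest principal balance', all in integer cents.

1. interest=⌊4103944·84/10000⌋=34473; principal=747470-34473=712997; balance=4103944-712997=3390947
2. interest=⌊3390947·84/10000⌋=28483; principal=747470-28483=718987; balance=3390947-718987=2671960
3. interest=⌊2671960·84/10000⌋=22444; principal=747470-22444=725026; balance=2671960-725026=1946934
4. interest=⌊1946934·84/10000⌋=16354; principal=747470-16354=731116; balance=1946934-731116=1215818
5. interest=⌊1215818·84/10000⌋=10212; principal=747470-10212=737258; balance=1215818-737258=478560
6. interest=⌊478560·84/10000⌋=4019; principal=min(747470-4019,478560)=478560; balance=478560-478560=0

1 34473 712997 3390947
2 28483 718987 2671960
3 22444 725026 1946934
4 16354 731116 1215818
5 10212 737258 478560
6 4019 478560 0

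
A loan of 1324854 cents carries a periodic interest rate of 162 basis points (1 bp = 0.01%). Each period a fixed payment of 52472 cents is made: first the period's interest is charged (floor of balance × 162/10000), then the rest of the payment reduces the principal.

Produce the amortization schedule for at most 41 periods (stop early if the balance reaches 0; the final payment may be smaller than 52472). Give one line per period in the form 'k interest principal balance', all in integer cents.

1. interest=⌊1324854·162/10000⌋=21462; principal=52472-21462=31010; balance=1324854-31010=1293844
2. interest=⌊1293844·162/10000⌋=20960; principal=52472-20960=31512; balance=1293844-31512=1262332
3. interest=⌊1262332·162/10000⌋=20449; principal=52472-20449=32023; balance=1262332-32023=1230309
4. interest=⌊1230309·162/10000⌋=19931; principal=52472-19931=32541; balance=1230309-32541=1197768
5. interest=⌊1197768·162/10000⌋=19403; principal=52472-19403=33069; balance=1197768-33069=1164699
6. interest=⌊1164699·162/10000⌋=18868; principal=52472-18868=33604; balance=1164699-33604=1131095
7. interest=⌊1131095·162/10000⌋=18323; principal=52472-18323=34149; balance=1131095-34149=1096946
8. interest=⌊1096946·162/10000⌋=17770; principal=52472-17770=34702; balance=1096946-34702=1062244
9. interest=⌊1062244·162/10000⌋=17208; principal=52472-17208=35264; balance=1062244-35264=1026980
10. interest=⌊1026980·162/10000⌋=16637; principal=52472-16637=35835; balance=1026980-35835=991145
11. interest=⌊991145·162/10000⌋=16056; principal=52472-16056=36416; balance=991145-36416=954729
12. interest=⌊954729·162/10000⌋=15466; principal=52472-15466=37006; balance=954729-37006=917723
13. interest=⌊917723·162/10000⌋=14867; principal=52472-14867=37605; balance=917723-37605=880118
14. interest=⌊880118·162/10000⌋=14257; principal=52472-14257=38215; balance=880118-38215=841903
15. interest=⌊841903·162/10000⌋=13638; principal=52472-13638=38834; balance=841903-38834=803069
16. interest=⌊803069·162/10000⌋=13009; principal=52472-13009=39463; balance=803069-39463=763606
17. interest=⌊763606·162/10000⌋=12370; principal=52472-12370=40102; balance=763606-40102=723504
18. interest=⌊723504·162/10000⌋=11720; principal=52472-11720=40752; balance=723504-40752=682752
19. interest=⌊682752·162/10000⌋=11060; principal=52472-11060=41412; balance=682752-41412=641340
20. interest=⌊641340·162/10000⌋=10389; principal=52472-10389=42083; balance=641340-42083=599257
21. interest=⌊599257·162/10000⌋=9707; principal=52472-9707=42765; balance=599257-42765=556492
22. interest=⌊556492·162/10000⌋=9015; principal=52472-9015=43457; balance=556492-43457=513035
23. interest=⌊513035·162/10000⌋=8311; principal=52472-8311=44161; balance=513035-44161=468874
24. interest=⌊468874·162/10000⌋=7595; principal=52472-7595=44877; balance=468874-44877=423997
25. interest=⌊423997·162/10000⌋=6868; principal=52472-6868=45604; balance=423997-45604=378393
26. interest=⌊378393·162/10000⌋=6129; principal=52472-6129=46343; balance=378393-46343=332050
27. interest=⌊332050·162/10000⌋=5379; principal=52472-5379=47093; balance=332050-47093=284957
28. interest=⌊284957·162/10000⌋=4616; principal=52472-4616=47856; balance=284957-47856=237101
29. interest=⌊237101·162/10000⌋=3841; principal=52472-3841=48631; balance=237101-48631=188470
30. interest=⌊188470·162/10000⌋=3053; principal=52472-3053=49419; balance=188470-49419=139051
31. interest=⌊139051·162/10000⌋=2252; principal=52472-2252=50220; balance=139051-50220=88831
32. interest=⌊88831·162/10000⌋=1439; principal=52472-1439=51033; balance=88831-51033=37798
33. interest=⌊37798·162/10000⌋=612; principal=min(52472-612,37798)=37798; balance=37798-37798=0

1 21462 31010 1293844
2 20960 31512 1262332
3 20449 32023 1230309
4 19931 32541 1197768
5 19403 33069 1164699
6 18868 33604 1131095
7 18323 34149 1096946
8 17770 34702 1062244
9 17208 35264 1026980
10 16637 35835 991145
11 16056 36416 954729
12 15466 37006 917723
13 14867 37605 880118
14 14257 38215 841903
15 13638 38834 803069
16 13009 39463 763606
17 12370 40102 723504
18 11720 40752 682752
19 11060 41412 641340
20 10389 42083 599257
21 9707 42765 556492
22 9015 43457 513035
23 8311 44161 468874
24 7595 44877 423997
25 6868 45604 378393
26 6129 46343 332050
27 5379 47093 284957
28 4616 47856 237101
29 3841 48631 188470
30 3053 49419 139051
31 2252 50220 88831
32 1439 51033 37798
33 612 37798 0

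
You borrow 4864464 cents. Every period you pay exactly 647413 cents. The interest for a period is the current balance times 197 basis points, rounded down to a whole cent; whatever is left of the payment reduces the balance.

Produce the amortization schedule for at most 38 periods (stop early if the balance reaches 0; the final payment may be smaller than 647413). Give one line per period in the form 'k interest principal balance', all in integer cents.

1 95829 551584 4312880
2 84963 562450 3750430
3 73883 573530 3176900
4 62584 584829 2592071
5 51063 596350 1995721
6 39315 608098 1387623
7 27336 620077 767546
8 15120 632293 135253
9 2664 135253 0

1. interest=⌊4864464·197/10000⌋=95829; principal=647413-95829=551584; balance=4864464-551584=4312880
2. interest=⌊4312880·197/10000⌋=84963; principal=647413-84963=562450; balance=4312880-562450=3750430
3. interest=⌊3750430·197/10000⌋=73883; principal=647413-73883=573530; balance=3750430-573530=3176900
4. interest=⌊3176900·197/10000⌋=62584; principal=647413-62584=584829; balance=3176900-584829=2592071
5. interest=⌊2592071·197/10000⌋=51063; principal=647413-51063=596350; balance=2592071-596350=1995721
6. interest=⌊1995721·197/10000⌋=39315; principal=647413-39315=608098; balance=1995721-608098=1387623
7. interest=⌊1387623·197/10000⌋=27336; principal=647413-27336=620077; balance=1387623-620077=767546
8. interest=⌊767546·197/10000⌋=15120; principal=647413-15120=632293; balance=767546-632293=135253
9. interest=⌊135253·197/10000⌋=2664; principal=min(647413-2664,135253)=135253; balance=135253-135253=0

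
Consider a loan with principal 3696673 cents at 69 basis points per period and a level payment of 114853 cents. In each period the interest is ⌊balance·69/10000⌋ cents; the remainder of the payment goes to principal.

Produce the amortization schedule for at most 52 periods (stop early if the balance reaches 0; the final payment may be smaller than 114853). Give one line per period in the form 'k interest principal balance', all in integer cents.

1. interest=⌊3696673·69/10000⌋=25507; principal=114853-25507=89346; balance=3696673-89346=3607327
2. interest=⌊3607327·69/10000⌋=24890; principal=114853-24890=89963; balance=3607327-89963=3517364
3. interest=⌊3517364·69/10000⌋=24269; principal=114853-24269=90584; balance=3517364-90584=3426780
4. interest=⌊3426780·69/10000⌋=23644; principal=114853-23644=91209; balance=3426780-91209=3335571
5. interest=⌊3335571·69/10000⌋=23015; principal=114853-23015=91838; balance=3335571-91838=3243733
6. interest=⌊3243733·69/10000⌋=22381; principal=114853-22381=92472; balance=3243733-92472=3151261
7. interest=⌊3151261·69/10000⌋=21743; principal=114853-21743=93110; balance=3151261-93110=3058151
8. interest=⌊3058151·69/10000⌋=21101; principal=114853-21101=93752; balance=3058151-93752=2964399
9. interest=⌊2964399·69/10000⌋=20454; principal=114853-20454=94399; balance=2964399-94399=2870000
10. interest=⌊2870000·69/10000⌋=19803; principal=114853-19803=95050; balance=2870000-95050=2774950
11. interest=⌊2774950·69/10000⌋=19147; principal=114853-19147=95706; balance=2774950-95706=2679244
12. interest=⌊2679244·69/10000⌋=18486; principal=114853-18486=96367; balance=2679244-96367=2582877
13. interest=⌊2582877·69/10000⌋=17821; principal=114853-17821=97032; balance=2582877-97032=2485845
14. interest=⌊2485845·69/10000⌋=17152; principal=114853-17152=97701; balance=2485845-97701=2388144
15. interest=⌊2388144·69/10000⌋=16478; principal=114853-16478=98375; balance=2388144-98375=2289769
16. interest=⌊2289769·69/10000⌋=15799; principal=114853-15799=99054; balance=2289769-99054=2190715
17. interest=⌊2190715·69/10000⌋=15115; principal=114853-15115=99738; balance=2190715-99738=2090977
18. interest=⌊2090977·69/10000⌋=14427; principal=114853-14427=100426; balance=2090977-100426=1990551
19. interest=⌊1990551·69/10000⌋=13734; principal=114853-13734=101119; balance=1990551-101119=1889432
20. interest=⌊1889432·69/10000⌋=13037; principal=114853-13037=101816; balance=1889432-101816=1787616
21. interest=⌊1787616·69/10000⌋=12334; principal=114853-12334=102519; balance=1787616-102519=1685097
22. interest=⌊1685097·69/10000⌋=11627; principal=114853-11627=103226; balance=1685097-103226=1581871
23. interest=⌊1581871·69/10000⌋=10914; principal=114853-10914=103939; balance=1581871-103939=1477932
24. interest=⌊1477932·69/10000⌋=10197; principal=114853-10197=104656; balance=1477932-104656=1373276
25. interest=⌊1373276·69/10000⌋=9475; principal=114853-9475=105378; balance=1373276-105378=1267898
26. interest=⌊1267898·69/10000⌋=8748; principal=114853-8748=106105; balance=1267898-106105=1161793
27. interest=⌊1161793·69/10000⌋=8016; principal=114853-8016=106837; balance=1161793-106837=1054956
28. interest=⌊1054956·69/10000⌋=7279; principal=114853-7279=107574; balance=1054956-107574=947382
29. interest=⌊947382·69/10000⌋=6536; principal=114853-6536=108317; balance=947382-108317=839065
30. interest=⌊839065·69/10000⌋=5789; principal=114853-5789=109064; balance=839065-109064=730001
31. interest=⌊730001·69/10000⌋=5037; principal=114853-5037=109816; balance=730001-109816=620185
32. interest=⌊620185·69/10000⌋=4279; principal=114853-4279=110574; balance=620185-110574=509611
33. interest=⌊509611·69/10000⌋=3516; principal=114853-3516=111337; balance=509611-111337=398274
34. interest=⌊398274·69/10000⌋=2748; principal=114853-2748=112105; balance=398274-112105=286169
35. interest=⌊286169·69/10000⌋=1974; principal=114853-1974=112879; balance=286169-112879=173290
36. interest=⌊173290·69/10000⌋=1195; principal=114853-1195=113658; balance=173290-113658=59632
37. interest=⌊59632·69/10000⌋=411; principal=min(114853-411,59632)=59632; balance=59632-59632=0

1 25507 89346 3607327
2 24890 89963 3517364
3 24269 90584 3426780
4 23644 91209 3335571
5 23015 91838 3243733
6 22381 92472 3151261
7 21743 93110 3058151
8 21101 93752 2964399
9 20454 94399 2870000
10 19803 95050 2774950
11 19147 95706 2679244
12 18486 96367 2582877
13 17821 97032 2485845
14 17152 97701 2388144
15 16478 98375 2289769
16 15799 99054 2190715
17 15115 99738 2090977
18 14427 100426 1990551
19 13734 101119 1889432
20 13037 101816 1787616
21 12334 102519 1685097
22 11627 103226 1581871
23 10914 103939 1477932
24 10197 104656 1373276
25 9475 105378 1267898
26 8748 106105 1161793
27 8016 106837 1054956
28 7279 107574 947382
29 6536 108317 839065
30 5789 109064 730001
31 5037 109816 620185
32 4279 110574 509611
33 3516 111337 398274
34 2748 112105 286169
35 1974 112879 173290
36 1195 113658 59632
37 411 59632 0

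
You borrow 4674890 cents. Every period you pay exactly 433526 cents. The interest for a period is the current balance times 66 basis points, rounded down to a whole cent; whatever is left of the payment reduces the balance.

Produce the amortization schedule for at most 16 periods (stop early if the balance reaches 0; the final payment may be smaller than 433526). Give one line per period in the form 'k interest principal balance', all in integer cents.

1 30854 402672 4272218
2 28196 405330 3866888
3 25521 408005 3458883
4 22828 410698 3048185
5 20118 413408 2634777
6 17389 416137 2218640
7 14643 418883 1799757
8 11878 421648 1378109
9 9095 424431 953678
10 6294 427232 526446
11 3474 430052 96394
12 636 96394 0

1. interest=⌊4674890·66/10000⌋=30854; principal=433526-30854=402672; balance=4674890-402672=4272218
2. interest=⌊4272218·66/10000⌋=28196; principal=433526-28196=405330; balance=4272218-405330=3866888
3. interest=⌊3866888·66/10000⌋=25521; principal=433526-25521=408005; balance=3866888-408005=3458883
4. interest=⌊3458883·66/10000⌋=22828; principal=433526-22828=410698; balance=3458883-410698=3048185
5. interest=⌊3048185·66/10000⌋=20118; principal=433526-20118=413408; balance=3048185-413408=2634777
6. interest=⌊2634777·66/10000⌋=17389; principal=433526-17389=416137; balance=2634777-416137=2218640
7. interest=⌊2218640·66/10000⌋=14643; principal=433526-14643=418883; balance=2218640-418883=1799757
8. interest=⌊1799757·66/10000⌋=11878; principal=433526-11878=421648; balance=1799757-421648=1378109
9. interest=⌊1378109·66/10000⌋=9095; principal=433526-9095=424431; balance=1378109-424431=953678
10. interest=⌊953678·66/10000⌋=6294; principal=433526-6294=427232; balance=953678-427232=526446
11. interest=⌊526446·66/10000⌋=3474; principal=433526-3474=430052; balance=526446-430052=96394
12. interest=⌊96394·66/10000⌋=636; principal=min(433526-636,96394)=96394; balance=96394-96394=0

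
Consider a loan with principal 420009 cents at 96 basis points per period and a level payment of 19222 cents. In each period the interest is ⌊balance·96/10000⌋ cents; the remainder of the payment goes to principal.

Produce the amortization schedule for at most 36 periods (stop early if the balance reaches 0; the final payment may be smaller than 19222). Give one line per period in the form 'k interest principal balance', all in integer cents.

1. interest=⌊420009·96/10000⌋=4032; principal=19222-4032=15190; balance=420009-15190=404819
2. interest=⌊404819·96/10000⌋=3886; principal=19222-3886=15336; balance=404819-15336=389483
3. interest=⌊389483·96/10000⌋=3739; principal=19222-3739=15483; balance=389483-15483=374000
4. interest=⌊374000·96/10000⌋=3590; principal=19222-3590=15632; balance=374000-15632=358368
5. interest=⌊358368·96/10000⌋=3440; principal=19222-3440=15782; balance=358368-15782=342586
6. interest=⌊342586·96/10000⌋=3288; principal=19222-3288=15934; balance=342586-15934=326652
7. interest=⌊326652·96/10000⌋=3135; principal=19222-3135=16087; balance=326652-16087=310565
8. interest=⌊310565·96/10000⌋=2981; principal=19222-2981=16241; balance=310565-16241=294324
9. interest=⌊294324·96/10000⌋=2825; principal=19222-2825=16397; balance=294324-16397=277927
10. interest=⌊277927·96/10000⌋=2668; principal=19222-2668=16554; balance=277927-16554=261373
11. interest=⌊261373·96/10000⌋=2509; principal=19222-2509=16713; balance=261373-16713=244660
12. interest=⌊244660·96/10000⌋=2348; principal=19222-2348=16874; balance=244660-16874=227786
13. interest=⌊227786·96/10000⌋=2186; principal=19222-2186=17036; balance=227786-17036=210750
14. interest=⌊210750·96/10000⌋=2023; principal=19222-2023=17199; balance=210750-17199=193551
15. interest=⌊193551·96/10000⌋=1858; principal=19222-1858=17364; balance=193551-17364=176187
16. interest=⌊176187·96/10000⌋=1691; principal=19222-1691=17531; balance=176187-17531=158656
17. interest=⌊158656·96/10000⌋=1523; principal=19222-1523=17699; balance=158656-17699=140957
18. interest=⌊140957·96/10000⌋=1353; principal=19222-1353=17869; balance=140957-17869=123088
19. interest=⌊123088·96/10000⌋=1181; principal=19222-1181=18041; balance=123088-18041=105047
20. interest=⌊105047·96/10000⌋=1008; principal=19222-1008=18214; balance=105047-18214=86833
21. interest=⌊86833·96/10000⌋=833; principal=19222-833=18389; balance=86833-18389=68444
22. interest=⌊68444·96/10000⌋=657; principal=19222-657=18565; balance=68444-18565=49879
23. interest=⌊49879·96/10000⌋=478; principal=19222-478=18744; balance=49879-18744=31135
24. interest=⌊31135·96/10000⌋=298; principal=19222-298=18924; balance=31135-18924=12211
25. interest=⌊12211·96/10000⌋=117; principal=min(19222-117,12211)=12211; balance=12211-12211=0

1 4032 15190 404819
2 3886 15336 389483
3 3739 15483 374000
4 3590 15632 358368
5 3440 15782 342586
6 3288 15934 326652
7 3135 16087 310565
8 2981 16241 294324
9 2825 16397 277927
10 2668 16554 261373
11 2509 16713 244660
12 2348 16874 227786
13 2186 17036 210750
14 2023 17199 193551
15 1858 17364 176187
16 1691 17531 158656
17 1523 17699 140957
18 1353 17869 123088
19 1181 18041 105047
20 1008 18214 86833
21 833 18389 68444
22 657 18565 49879
23 478 18744 31135
24 298 18924 12211
25 117 12211 0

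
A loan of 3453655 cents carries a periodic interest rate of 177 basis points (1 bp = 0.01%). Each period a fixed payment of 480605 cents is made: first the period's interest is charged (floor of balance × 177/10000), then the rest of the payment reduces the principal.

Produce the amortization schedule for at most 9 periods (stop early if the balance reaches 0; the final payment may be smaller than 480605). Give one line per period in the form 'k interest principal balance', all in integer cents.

1. interest=⌊3453655·177/10000⌋=61129; principal=480605-61129=419476; balance=3453655-419476=3034179
2. interest=⌊3034179·177/10000⌋=53704; principal=480605-53704=426901; balance=3034179-426901=2607278
3. interest=⌊2607278·177/10000⌋=46148; principal=480605-46148=434457; balance=2607278-434457=2172821
4. interest=⌊2172821·177/10000⌋=38458; principal=480605-38458=442147; balance=2172821-442147=1730674
5. interest=⌊1730674·177/10000⌋=30632; principal=480605-30632=449973; balance=1730674-449973=1280701
6. interest=⌊1280701·177/10000⌋=22668; principal=480605-22668=457937; balance=1280701-457937=822764
7. interest=⌊822764·177/10000⌋=14562; principal=480605-14562=466043; balance=822764-466043=356721
8. interest=⌊356721·177/10000⌋=6313; principal=min(480605-6313,356721)=356721; balance=356721-356721=0

1 61129 419476 3034179
2 53704 426901 2607278
3 46148 434457 2172821
4 38458 442147 1730674
5 30632 449973 1280701
6 22668 457937 822764
7 14562 466043 356721
8 6313 356721 0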